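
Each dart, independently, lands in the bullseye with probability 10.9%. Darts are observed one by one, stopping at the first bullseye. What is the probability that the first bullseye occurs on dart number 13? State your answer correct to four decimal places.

0.0273

Geometric (trials to first success), p = 0.109.
P(Y = 13) = (1−p)^12 · p = 0.25034 · 0.109 = 0.027287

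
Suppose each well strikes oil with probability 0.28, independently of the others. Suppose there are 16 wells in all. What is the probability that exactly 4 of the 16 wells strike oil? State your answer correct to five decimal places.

X ~ Binomial(n=16, p=0.28).
P(X=4) = C(16,4) · p^4 · (1−p)^12
= 1820 · 0.0061466 · 0.019408 = 0.2171168

0.21712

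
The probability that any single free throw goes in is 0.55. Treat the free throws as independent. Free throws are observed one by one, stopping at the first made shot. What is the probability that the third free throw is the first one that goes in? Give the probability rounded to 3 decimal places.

0.111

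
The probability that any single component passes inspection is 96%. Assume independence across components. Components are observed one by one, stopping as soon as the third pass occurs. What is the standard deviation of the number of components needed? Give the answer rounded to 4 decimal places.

0.3608

Y = total components until the third success; negative binomial with r=3, p=0.96.
SD(Y) = √[r(1−p)/p²] = √(0.130208) = 0.360844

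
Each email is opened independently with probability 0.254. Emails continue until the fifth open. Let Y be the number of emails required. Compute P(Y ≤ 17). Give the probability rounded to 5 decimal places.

0.44142

Finishing within 17 emails ⇔ at least 5 successes in the first 17. With X ~ Binomial(17, 0.254), P(Y ≤ 17) = 1 − P(X ≤ 4).
  k=0: C(17,0)·0.254^0·0.746^17 = 0.0068637
  k=1: C(17,1)·0.254^1·0.746^16 = 0.0397287
  k=2: C(17,2)·0.254^2·0.746^15 = 0.1082153
  k=3: C(17,3)·0.254^3·0.746^14 = 0.1842272
  k=4: C(17,4)·0.254^4·0.746^13 = 0.2195415
1 − 0.5585763 = 0.4414237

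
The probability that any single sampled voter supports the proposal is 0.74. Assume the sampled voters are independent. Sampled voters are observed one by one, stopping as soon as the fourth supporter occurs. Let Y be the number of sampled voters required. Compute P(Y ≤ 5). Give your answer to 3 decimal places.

Finishing within 5 sampled voters ⇔ at least 4 successes in the first 5. With X ~ Binomial(5, 0.74), P(Y ≤ 5) = 1 − P(X ≤ 3).
  k=0: C(5,0)·0.74^0·0.26^5 = 0.00119
  k=1: C(5,1)·0.74^1·0.26^4 = 0.01691
  k=2: C(5,2)·0.74^2·0.26^3 = 0.09625
  k=3: C(5,3)·0.74^3·0.26^2 = 0.27393
1 − 0.38827 = 0.61173

0.612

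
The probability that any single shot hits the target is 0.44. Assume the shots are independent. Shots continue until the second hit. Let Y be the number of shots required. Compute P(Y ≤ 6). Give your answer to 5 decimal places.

0.82377

Finishing within 6 shots ⇔ at least 2 successes in the first 6. With X ~ Binomial(6, 0.44), P(Y ≤ 6) = 1 − P(X ≤ 1).
  k=0: C(6,0)·0.44^0·0.56^6 = 0.0308410
  k=1: C(6,1)·0.44^1·0.56^5 = 0.1453932
1 − 0.1762342 = 0.8237658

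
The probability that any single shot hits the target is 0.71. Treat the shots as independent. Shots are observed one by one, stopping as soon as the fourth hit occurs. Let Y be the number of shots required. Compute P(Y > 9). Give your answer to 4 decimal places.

0.0213

Needing more than 9 shots ⇔ fewer than 4 successes in the first 9. With X ~ Binomial(9, 0.71), P(Y > 9) = P(X ≤ 3).
  k=0: C(9,0)·0.71^0·0.29^9 = 0.000015
  k=1: C(9,1)·0.71^1·0.29^8 = 0.000320
  k=2: C(9,2)·0.71^2·0.29^7 = 0.003130
  k=3: C(9,3)·0.71^3·0.29^6 = 0.017883
P(X ≤ 3) = 0.021348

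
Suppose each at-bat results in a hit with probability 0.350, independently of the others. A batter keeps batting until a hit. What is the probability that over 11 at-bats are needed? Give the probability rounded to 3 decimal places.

0.009

Y = number of at-bats to the first success; geometric, p = 0.35.
P(Y > 11) = P(first 11 all fail) = (1−p)^11 = 0.00875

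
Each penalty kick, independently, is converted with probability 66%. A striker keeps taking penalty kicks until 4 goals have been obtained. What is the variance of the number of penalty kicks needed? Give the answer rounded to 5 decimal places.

3.12213

Y = total penalty kicks until the fourth success; negative binomial with r=4, p=0.66.
Var(Y) = r(1−p)/p² = 4·0.34 / 0.66² = 3.1221304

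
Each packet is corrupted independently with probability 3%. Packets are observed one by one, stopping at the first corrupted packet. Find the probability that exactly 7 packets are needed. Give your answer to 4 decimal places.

0.0250

Geometric (trials to first success), p = 0.03.
P(Y = 7) = (1−p)^6 · p = 0.83297 · 0.03 = 0.024989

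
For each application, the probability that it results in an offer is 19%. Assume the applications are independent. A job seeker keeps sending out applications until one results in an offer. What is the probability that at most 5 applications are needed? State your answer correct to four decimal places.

0.6513

Y = number of applications to the first success; geometric, p = 0.19.
P(Y ≤ 5) = 1 − (1−p)^5 = 1 − 0.348678 = 0.651322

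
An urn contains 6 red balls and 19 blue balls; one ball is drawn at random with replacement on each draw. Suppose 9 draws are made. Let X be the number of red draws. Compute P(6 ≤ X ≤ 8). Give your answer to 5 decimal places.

X ~ Binomial(9, 0.24); P(6 ≤ X ≤ 8) = Σ C(9,k) p^k (1−p)^(9−k) over k:
  k=6: C(9,6)·0.24^6·0.76^3 = 0.0070467
  k=7: C(9,7)·0.24^7·0.76^2 = 0.0009537
  k=8: C(9,8)·0.24^8·0.76^1 = 0.0000753
Total = 0.0080757

0.00808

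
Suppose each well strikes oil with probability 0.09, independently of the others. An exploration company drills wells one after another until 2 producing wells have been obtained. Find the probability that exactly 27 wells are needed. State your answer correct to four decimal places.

0.0199

Y = trial on which the second success occurs; negative binomial, r=2, p=0.09.
P(Y=27) = C(26,1) · p^2 · (1−p)^25
= 26 · 0.0081 · 0.094631 = 0.019929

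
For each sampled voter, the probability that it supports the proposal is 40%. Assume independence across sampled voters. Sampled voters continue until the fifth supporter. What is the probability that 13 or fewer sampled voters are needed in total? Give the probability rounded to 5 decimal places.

0.64696

Finishing within 13 sampled voters ⇔ at least 5 successes in the first 13. With X ~ Binomial(13, 0.40), P(Y ≤ 13) = 1 − P(X ≤ 4).
  k=0: C(13,0)·0.40^0·0.60^13 = 0.0013061
  k=1: C(13,1)·0.40^1·0.60^12 = 0.0113193
  k=2: C(13,2)·0.40^2·0.60^11 = 0.0452771
  k=3: C(13,3)·0.40^3·0.60^10 = 0.1106773
  k=4: C(13,4)·0.40^4·0.60^9 = 0.1844621
1 − 0.3530418 = 0.6469582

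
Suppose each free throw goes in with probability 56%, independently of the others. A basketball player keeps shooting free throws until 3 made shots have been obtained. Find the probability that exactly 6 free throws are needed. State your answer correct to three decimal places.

0.150

Y = trial on which the third success occurs; negative binomial, r=3, p=0.56.
P(Y=6) = C(5,2) · p^3 · (1−p)^3
= 10 · 0.17562 · 0.085184 = 0.14960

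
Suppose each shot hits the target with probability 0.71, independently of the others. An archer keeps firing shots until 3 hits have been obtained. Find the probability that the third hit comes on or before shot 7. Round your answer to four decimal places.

0.9752

Finishing within 7 shots ⇔ at least 3 successes in the first 7. With X ~ Binomial(7, 0.71), P(Y ≤ 7) = 1 − P(X ≤ 2).
  k=0: C(7,0)·0.71^0·0.29^7 = 0.000172
  k=1: C(7,1)·0.71^1·0.29^6 = 0.002956
  k=2: C(7,2)·0.71^2·0.29^5 = 0.021713
1 − 0.024842 = 0.975158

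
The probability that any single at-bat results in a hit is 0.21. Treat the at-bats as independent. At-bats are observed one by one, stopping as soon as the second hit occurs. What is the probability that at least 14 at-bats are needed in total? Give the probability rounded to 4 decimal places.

Needing more than 13 at-bats ⇔ fewer than 2 successes in the first 13. With X ~ Binomial(13, 0.21), P(Y > 13) = P(X ≤ 1).
  k=0: C(13,0)·0.21^0·0.79^13 = 0.046682
  k=1: C(13,1)·0.21^1·0.79^12 = 0.161320
P(X ≤ 1) = 0.208002

0.2080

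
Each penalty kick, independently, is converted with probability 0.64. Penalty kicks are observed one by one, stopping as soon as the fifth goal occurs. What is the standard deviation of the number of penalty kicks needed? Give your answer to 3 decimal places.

2.096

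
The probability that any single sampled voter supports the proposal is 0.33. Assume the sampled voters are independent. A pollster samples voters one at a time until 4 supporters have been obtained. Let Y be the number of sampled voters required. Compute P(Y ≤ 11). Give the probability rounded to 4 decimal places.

Finishing within 11 sampled voters ⇔ at least 4 successes in the first 11. With X ~ Binomial(11, 0.33), P(Y ≤ 11) = 1 − P(X ≤ 3).
  k=0: C(11,0)·0.33^0·0.67^11 = 0.012213
  k=1: C(11,1)·0.33^1·0.67^10 = 0.066169
  k=2: C(11,2)·0.33^2·0.67^9 = 0.162954
  k=3: C(11,3)·0.33^3·0.67^8 = 0.240782
1 − 0.482118 = 0.517882

0.5179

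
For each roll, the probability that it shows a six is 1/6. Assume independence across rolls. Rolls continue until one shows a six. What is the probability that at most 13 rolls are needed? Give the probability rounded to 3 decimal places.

Y = number of rolls to the first success; geometric, p = 0.166667.
P(Y ≤ 13) = 1 − (1−p)^13 = 1 − 0.09346 = 0.90654

0.907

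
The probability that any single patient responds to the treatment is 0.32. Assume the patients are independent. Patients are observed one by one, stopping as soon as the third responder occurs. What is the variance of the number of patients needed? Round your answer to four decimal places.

Y = total patients until the third success; negative binomial with r=3, p=0.32.
Var(Y) = r(1−p)/p² = 3·0.68 / 0.32² = 19.921875

19.9219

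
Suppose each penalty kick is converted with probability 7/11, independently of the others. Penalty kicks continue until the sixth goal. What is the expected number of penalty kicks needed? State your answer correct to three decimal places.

Y = total penalty kicks until the sixth success; negative binomial with r=6, p=0.636364.
E[Y] = r / p = 6 / 0.636364 = 9.42857

9.429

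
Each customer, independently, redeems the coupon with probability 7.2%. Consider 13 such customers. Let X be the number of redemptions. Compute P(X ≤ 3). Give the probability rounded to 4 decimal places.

X ~ Binomial(13, 0.072); P(X ≤ 3) = Σ C(13,k) p^k (1−p)^(13−k) over k:
  k=0: C(13,0)·0.072^0·0.928^13 = 0.378550
  k=1: C(13,1)·0.072^1·0.928^12 = 0.381814
  k=2: C(13,2)·0.072^2·0.928^11 = 0.177741
  k=3: C(13,3)·0.072^3·0.928^10 = 0.050564
Total = 0.988669

0.9887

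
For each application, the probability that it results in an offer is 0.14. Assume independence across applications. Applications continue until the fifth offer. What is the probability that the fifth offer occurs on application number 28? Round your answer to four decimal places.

0.0294

Y = trial on which the fifth success occurs; negative binomial, r=5, p=0.14.
P(Y=28) = C(27,4) · p^5 · (1−p)^23
= 17550 · 5.3782e-05 · 0.03115 = 0.029402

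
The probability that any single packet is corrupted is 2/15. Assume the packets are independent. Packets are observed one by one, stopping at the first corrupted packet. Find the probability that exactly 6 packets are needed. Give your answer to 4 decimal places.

Geometric (trials to first success), p = 0.133333.
P(Y = 6) = (1−p)^5 · p = 0.48895 · 0.133333 = 0.065193

0.0652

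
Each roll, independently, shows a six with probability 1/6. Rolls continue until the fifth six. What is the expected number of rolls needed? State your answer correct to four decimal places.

30.0000

Y = total rolls until the fifth success; negative binomial with r=5, p=0.166667.
E[Y] = r / p = 5 / 0.166667 = 30.000000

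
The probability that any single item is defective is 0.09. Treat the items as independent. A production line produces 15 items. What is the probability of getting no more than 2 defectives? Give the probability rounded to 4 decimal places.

X ~ Binomial(15, 0.09); P(X ≤ 2) = Σ C(15,k) p^k (1−p)^(15−k) over k:
  k=0: C(15,0)·0.09^0·0.91^15 = 0.243008
  k=1: C(15,1)·0.09^1·0.91^14 = 0.360507
  k=2: C(15,2)·0.09^2·0.91^13 = 0.249582
Total = 0.853096

0.8531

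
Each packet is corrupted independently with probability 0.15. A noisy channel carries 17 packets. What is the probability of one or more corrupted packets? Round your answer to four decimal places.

P(at least one) = 1 − P(none) = 1 − (1 − 0.15)^17
= 1 − 0.063113 = 0.936887

0.9369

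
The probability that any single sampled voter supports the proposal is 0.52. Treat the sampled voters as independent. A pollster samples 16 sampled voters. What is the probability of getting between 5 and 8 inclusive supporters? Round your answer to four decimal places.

0.5075

X ~ Binomial(16, 0.52); P(5 ≤ X ≤ 8) = Σ C(16,k) p^k (1−p)^(16−k) over k:
  k=5: C(16,5)·0.52^5·0.48^11 = 0.051755
  k=6: C(16,6)·0.52^6·0.48^10 = 0.102791
  k=7: C(16,7)·0.52^7·0.48^9 = 0.159082
  k=8: C(16,8)·0.52^8·0.48^8 = 0.193881
Total = 0.507509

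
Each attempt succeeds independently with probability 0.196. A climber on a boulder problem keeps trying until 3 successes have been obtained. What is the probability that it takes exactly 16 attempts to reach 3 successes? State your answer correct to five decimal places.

Y = trial on which the third success occurs; negative binomial, r=3, p=0.196.
P(Y=16) = C(15,2) · p^3 · (1−p)^13
= 105 · 0.0075295 · 0.058658 = 0.0463752

0.04638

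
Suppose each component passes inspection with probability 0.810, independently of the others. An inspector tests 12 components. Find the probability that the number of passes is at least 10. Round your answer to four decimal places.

0.5940

X ~ Binomial(12, 0.81); P(X ≥ 10) = Σ C(12,k) p^k (1−p)^(12−k) over k:
  k=10: C(12,10)·0.81^10·0.19^2 = 0.289669
  k=11: C(12,11)·0.81^11·0.19^1 = 0.224528
  k=12: C(12,12)·0.81^12·0.19^0 = 0.079766
Total = 0.593963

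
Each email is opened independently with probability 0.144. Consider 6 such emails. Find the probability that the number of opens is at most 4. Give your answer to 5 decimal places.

0.99967

X ~ Binomial(6, 0.144); P(X ≤ 4) = Σ C(6,k) p^k (1−p)^(6−k) over k:
  k=0: C(6,0)·0.144^0·0.856^6 = 0.3934075
  k=1: C(6,1)·0.144^1·0.856^5 = 0.3970842
  k=2: C(6,2)·0.144^2·0.856^4 = 0.1669980
  k=3: C(6,3)·0.144^3·0.856^3 = 0.0374575
  k=4: C(6,4)·0.144^4·0.856^2 = 0.0047259
Total = 0.9996731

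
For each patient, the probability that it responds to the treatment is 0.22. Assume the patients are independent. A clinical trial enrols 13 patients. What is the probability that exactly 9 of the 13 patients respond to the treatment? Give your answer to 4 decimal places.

0.0003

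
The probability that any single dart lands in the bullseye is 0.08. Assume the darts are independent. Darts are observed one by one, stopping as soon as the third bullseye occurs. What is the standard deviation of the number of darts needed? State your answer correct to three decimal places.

20.767

Y = total darts until the third success; negative binomial with r=3, p=0.08.
SD(Y) = √[r(1−p)/p²] = √(431.25000) = 20.76656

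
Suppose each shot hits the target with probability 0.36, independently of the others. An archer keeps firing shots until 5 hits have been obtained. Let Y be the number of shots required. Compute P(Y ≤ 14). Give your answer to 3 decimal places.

0.608

Finishing within 14 shots ⇔ at least 5 successes in the first 14. With X ~ Binomial(14, 0.36), P(Y ≤ 14) = 1 − P(X ≤ 4).
  k=0: C(14,0)·0.36^0·0.64^14 = 0.00193
  k=1: C(14,1)·0.36^1·0.64^13 = 0.01523
  k=2: C(14,2)·0.36^2·0.64^12 = 0.05569
  k=3: C(14,3)·0.36^3·0.64^11 = 0.12531
  k=4: C(14,4)·0.36^4·0.64^10 = 0.19384
1 − 0.39201 = 0.60799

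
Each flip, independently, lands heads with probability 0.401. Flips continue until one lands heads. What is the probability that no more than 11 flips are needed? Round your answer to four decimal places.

0.9964

Y = number of flips to the first success; geometric, p = 0.401.
P(Y ≤ 11) = 1 − (1−p)^11 = 1 − 0.003562 = 0.996438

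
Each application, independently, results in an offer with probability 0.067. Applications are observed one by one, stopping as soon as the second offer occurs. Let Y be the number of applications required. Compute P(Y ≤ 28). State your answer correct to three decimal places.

0.568

Finishing within 28 applications ⇔ at least 2 successes in the first 28. With X ~ Binomial(28, 0.067), P(Y ≤ 28) = 1 − P(X ≤ 1).
  k=0: C(28,0)·0.067^0·0.933^28 = 0.14345
  k=1: C(28,1)·0.067^1·0.933^27 = 0.28843
1 − 0.43187 = 0.56813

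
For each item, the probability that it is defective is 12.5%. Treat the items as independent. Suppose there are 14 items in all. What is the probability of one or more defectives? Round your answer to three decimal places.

P(at least one) = 1 − P(none) = 1 − (1 − 0.125)^14
= 1 − 0.15421 = 0.84579

0.846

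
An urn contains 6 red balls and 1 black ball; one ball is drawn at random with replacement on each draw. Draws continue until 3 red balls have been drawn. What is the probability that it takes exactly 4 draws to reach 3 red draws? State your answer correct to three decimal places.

0.270

Y = trial on which the third success occurs; negative binomial, r=3, p=0.857143.
P(Y=4) = C(3,2) · p^3 · (1−p)^1
= 3 · 0.62974 · 0.14286 = 0.26989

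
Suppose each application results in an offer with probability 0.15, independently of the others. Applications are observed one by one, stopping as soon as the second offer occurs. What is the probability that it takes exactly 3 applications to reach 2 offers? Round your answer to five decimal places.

Y = trial on which the second success occurs; negative binomial, r=2, p=0.15.
P(Y=3) = C(2,1) · p^2 · (1−p)^1
= 2 · 0.0225 · 0.85 = 0.0382500

0.03825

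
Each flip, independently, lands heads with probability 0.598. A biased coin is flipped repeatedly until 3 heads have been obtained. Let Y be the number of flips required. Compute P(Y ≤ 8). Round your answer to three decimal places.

Finishing within 8 flips ⇔ at least 3 successes in the first 8. With X ~ Binomial(8, 0.598), P(Y ≤ 8) = 1 − P(X ≤ 2).
  k=0: C(8,0)·0.598^0·0.402^8 = 0.00068
  k=1: C(8,1)·0.598^1·0.402^7 = 0.00812
  k=2: C(8,2)·0.598^2·0.402^6 = 0.04226
1 − 0.05106 = 0.94894

0.949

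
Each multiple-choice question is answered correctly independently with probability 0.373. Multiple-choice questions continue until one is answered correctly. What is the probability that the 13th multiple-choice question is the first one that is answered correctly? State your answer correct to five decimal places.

0.00138

Geometric (trials to first success), p = 0.373.
P(Y = 13) = (1−p)^12 · p = 0.0036916 · 0.373 = 0.0013770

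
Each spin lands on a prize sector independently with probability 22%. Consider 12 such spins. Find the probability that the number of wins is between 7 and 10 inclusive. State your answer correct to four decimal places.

X ~ Binomial(12, 0.22); P(7 ≤ X ≤ 10) = Σ C(12,k) p^k (1−p)^(12−k) over k:
  k=7: C(12,7)·0.22^7·0.78^5 = 0.005704
  k=8: C(12,8)·0.22^8·0.78^4 = 0.001005
  k=9: C(12,9)·0.22^9·0.78^3 = 0.000126
  k=10: C(12,10)·0.22^10·0.78^2 = 0.000011
Total = 0.006846

0.0068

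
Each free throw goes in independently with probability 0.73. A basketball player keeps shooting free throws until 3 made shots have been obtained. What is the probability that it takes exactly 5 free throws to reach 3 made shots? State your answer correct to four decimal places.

Y = trial on which the third success occurs; negative binomial, r=3, p=0.73.
P(Y=5) = C(4,2) · p^3 · (1−p)^2
= 6 · 0.38902 · 0.0729 = 0.170156

0.1702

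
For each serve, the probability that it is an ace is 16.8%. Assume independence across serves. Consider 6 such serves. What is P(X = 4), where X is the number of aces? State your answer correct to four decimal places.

0.0083

X ~ Binomial(n=6, p=0.168).
P(X=4) = C(6,4) · p^4 · (1−p)^2
= 15 · 0.00079659 · 0.69222 = 0.008271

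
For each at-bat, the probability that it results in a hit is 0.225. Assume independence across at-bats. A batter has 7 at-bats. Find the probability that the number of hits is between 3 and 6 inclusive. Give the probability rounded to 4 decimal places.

0.1936

X ~ Binomial(7, 0.225); P(3 ≤ X ≤ 6) = Σ C(7,k) p^k (1−p)^(7−k) over k:
  k=3: C(7,3)·0.225^3·0.775^4 = 0.143821
  k=4: C(7,4)·0.225^4·0.775^3 = 0.041754
  k=5: C(7,5)·0.225^5·0.775^2 = 0.007273
  k=6: C(7,6)·0.225^6·0.775^1 = 0.000704
Total = 0.193553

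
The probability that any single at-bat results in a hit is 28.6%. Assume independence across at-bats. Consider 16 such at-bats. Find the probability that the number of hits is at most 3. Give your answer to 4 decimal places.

0.2858

X ~ Binomial(16, 0.286); P(X ≤ 3) = Σ C(16,k) p^k (1−p)^(16−k) over k:
  k=0: C(16,0)·0.286^0·0.714^16 = 0.004562
  k=1: C(16,1)·0.286^1·0.714^15 = 0.029239
  k=2: C(16,2)·0.286^2·0.714^14 = 0.087839
  k=3: C(16,3)·0.286^3·0.714^13 = 0.164196
Total = 0.285836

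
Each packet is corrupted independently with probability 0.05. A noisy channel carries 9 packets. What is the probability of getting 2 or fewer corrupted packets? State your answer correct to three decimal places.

0.992

X ~ Binomial(9, 0.05); P(X ≤ 2) = Σ C(9,k) p^k (1−p)^(9−k) over k:
  k=0: C(9,0)·0.05^0·0.95^9 = 0.63025
  k=1: C(9,1)·0.05^1·0.95^8 = 0.29854
  k=2: C(9,2)·0.05^2·0.95^7 = 0.06285
Total = 0.99164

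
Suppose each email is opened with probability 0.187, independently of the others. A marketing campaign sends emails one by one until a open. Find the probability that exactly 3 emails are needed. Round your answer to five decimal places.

Geometric (trials to first success), p = 0.187.
P(Y = 3) = (1−p)^2 · p = 0.66097 · 0.187 = 0.1236012

0.12360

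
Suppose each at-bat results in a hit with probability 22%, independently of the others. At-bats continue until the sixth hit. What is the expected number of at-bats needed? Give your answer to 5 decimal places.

27.27273

Y = total at-bats until the sixth success; negative binomial with r=6, p=0.22.
E[Y] = r / p = 6 / 0.22 = 27.2727273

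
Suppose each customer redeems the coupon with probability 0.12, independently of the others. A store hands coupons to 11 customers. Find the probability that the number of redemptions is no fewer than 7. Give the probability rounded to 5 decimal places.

0.00008

X ~ Binomial(11, 0.12); P(X ≥ 7) = Σ C(11,k) p^k (1−p)^(11−k) over k:
  k=7: C(11,7)·0.12^7·0.88^4 = 0.0000709
  k=8: C(11,8)·0.12^8·0.88^3 = 0.0000048
  k=9: C(11,9)·0.12^9·0.88^2 = 0.0000002
  k=10: C(11,10)·0.12^10·0.88^1 = 0.0000000
  k=11: C(11,11)·0.12^11·0.88^0 = 0.0000000
Total = 0.0000760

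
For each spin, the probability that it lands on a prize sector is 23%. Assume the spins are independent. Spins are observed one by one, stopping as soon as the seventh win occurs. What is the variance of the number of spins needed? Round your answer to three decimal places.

Y = total spins until the seventh success; negative binomial with r=7, p=0.23.
Var(Y) = r(1−p)/p² = 7·0.77 / 0.23² = 101.89036

101.890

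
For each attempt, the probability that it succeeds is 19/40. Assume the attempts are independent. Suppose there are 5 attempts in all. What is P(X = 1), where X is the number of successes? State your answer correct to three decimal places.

X ~ Binomial(n=5, p=0.475).
P(X=1) = C(5,1) · p^1 · (1−p)^4
= 5 · 0.475 · 0.075969 = 0.18043

0.180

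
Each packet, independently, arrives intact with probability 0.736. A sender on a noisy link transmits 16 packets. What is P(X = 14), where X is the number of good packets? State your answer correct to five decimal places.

X ~ Binomial(n=16, p=0.736).
P(X=14) = C(16,14) · p^14 · (1−p)^2
= 120 · 0.013686 · 0.069696 = 0.1144665

0.11447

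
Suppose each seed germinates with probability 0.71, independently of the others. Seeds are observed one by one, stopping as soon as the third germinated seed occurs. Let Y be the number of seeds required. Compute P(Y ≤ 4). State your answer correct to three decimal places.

Finishing within 4 seeds ⇔ at least 3 successes in the first 4. With X ~ Binomial(4, 0.71), P(Y ≤ 4) = 1 − P(X ≤ 2).
  k=0: C(4,0)·0.71^0·0.29^4 = 0.00707
  k=1: C(4,1)·0.71^1·0.29^3 = 0.06926
  k=2: C(4,2)·0.71^2·0.29^2 = 0.25437
1 − 0.33071 = 0.66929

0.669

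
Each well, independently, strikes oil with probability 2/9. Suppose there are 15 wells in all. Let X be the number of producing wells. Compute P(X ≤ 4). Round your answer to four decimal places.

X ~ Binomial(15, 0.222222); P(X ≤ 4) = Σ C(15,k) p^k (1−p)^(15−k) over k:
  k=0: C(15,0)·0.222222^0·0.777778^15 = 0.023059
  k=1: C(15,1)·0.222222^1·0.777778^14 = 0.098823
  k=2: C(15,2)·0.222222^2·0.777778^13 = 0.197645
  k=3: C(15,3)·0.222222^3·0.777778^12 = 0.244704
  k=4: C(15,4)·0.222222^4·0.777778^11 = 0.209746
Total = 0.773976

0.7740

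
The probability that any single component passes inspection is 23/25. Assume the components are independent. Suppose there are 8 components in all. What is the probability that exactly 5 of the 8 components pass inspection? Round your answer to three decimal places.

0.019

X ~ Binomial(n=8, p=0.92).
P(X=5) = C(8,5) · p^5 · (1−p)^3
= 56 · 0.65908 · 0.000512 = 0.01890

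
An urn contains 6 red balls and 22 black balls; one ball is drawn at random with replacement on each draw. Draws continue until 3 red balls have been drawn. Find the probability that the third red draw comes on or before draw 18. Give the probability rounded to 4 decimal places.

Finishing within 18 draws ⇔ at least 3 successes in the first 18. With X ~ Binomial(18, 0.214286), P(Y ≤ 18) = 1 − P(X ≤ 2).
  k=0: C(18,0)·0.214286^0·0.785714^18 = 0.013025
  k=1: C(18,1)·0.214286^1·0.785714^17 = 0.063939
  k=2: C(18,2)·0.214286^2·0.785714^16 = 0.148222
1 − 0.225185 = 0.774815

0.7748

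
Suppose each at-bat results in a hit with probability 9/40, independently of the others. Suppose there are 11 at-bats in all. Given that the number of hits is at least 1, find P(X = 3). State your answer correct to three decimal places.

X ~ Binomial(11, 0.225). Want P(X=3 | X≥1) = P(X=3) / P(X≥1).
P(X=3) = C(11,3)·0.225^3·0.775^8 = 0.24459
P(X≥1) = 1 − 0.06058 = 0.93942
Ratio = 0.24459 / 0.93942 = 0.26037

0.260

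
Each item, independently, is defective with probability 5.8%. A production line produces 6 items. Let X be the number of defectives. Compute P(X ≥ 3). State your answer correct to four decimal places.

X ~ Binomial(6, 0.058); P(X ≥ 3) = Σ C(6,k) p^k (1−p)^(6−k) over k:
  k=3: C(6,3)·0.058^3·0.942^3 = 0.003262
  k=4: C(6,4)·0.058^4·0.942^2 = 0.000151
  k=5: C(6,5)·0.058^5·0.942^1 = 0.000004
  k=6: C(6,6)·0.058^6·0.942^0 = 0.000000
Total = 0.003416

0.0034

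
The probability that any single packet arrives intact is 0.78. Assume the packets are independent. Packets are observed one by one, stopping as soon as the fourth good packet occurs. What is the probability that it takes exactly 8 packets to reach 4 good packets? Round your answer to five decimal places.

0.03035

Y = trial on which the fourth success occurs; negative binomial, r=4, p=0.78.
P(Y=8) = C(7,3) · p^4 · (1−p)^4
= 35 · 0.37015 · 0.0023426 = 0.0303485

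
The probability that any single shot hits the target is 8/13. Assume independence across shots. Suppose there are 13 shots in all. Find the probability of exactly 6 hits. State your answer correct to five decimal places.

X ~ Binomial(n=13, p=0.615385).
P(X=6) = C(13,6) · p^6 · (1−p)^7
= 1716 · 0.05431 · 0.001245 = 0.1160336

0.11603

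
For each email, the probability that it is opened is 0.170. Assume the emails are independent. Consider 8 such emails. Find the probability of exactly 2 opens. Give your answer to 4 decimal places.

0.2646

X ~ Binomial(n=8, p=0.17).
P(X=2) = C(8,2) · p^2 · (1−p)^6
= 28 · 0.0289 · 0.32694 = 0.264560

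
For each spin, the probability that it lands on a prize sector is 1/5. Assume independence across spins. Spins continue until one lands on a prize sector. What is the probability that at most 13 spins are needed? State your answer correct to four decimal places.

Y = number of spins to the first success; geometric, p = 0.20.
P(Y ≤ 13) = 1 − (1−p)^13 = 1 − 0.054976 = 0.945024

0.9450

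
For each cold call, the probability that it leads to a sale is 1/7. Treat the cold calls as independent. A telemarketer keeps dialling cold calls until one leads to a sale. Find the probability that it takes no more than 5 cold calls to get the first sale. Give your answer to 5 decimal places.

Y = number of cold calls to the first success; geometric, p = 0.142857.
P(Y ≤ 5) = 1 − (1−p)^5 = 1 − 0.4626644 = 0.5373356

0.53734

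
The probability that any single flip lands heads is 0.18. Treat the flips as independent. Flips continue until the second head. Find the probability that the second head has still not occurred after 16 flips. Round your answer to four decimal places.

0.1885

Needing more than 16 flips ⇔ fewer than 2 successes in the first 16. With X ~ Binomial(16, 0.18), P(Y > 16) = P(X ≤ 1).
  k=0: C(16,0)·0.18^0·0.82^16 = 0.041785
  k=1: C(16,1)·0.18^1·0.82^15 = 0.146757
P(X ≤ 1) = 0.188543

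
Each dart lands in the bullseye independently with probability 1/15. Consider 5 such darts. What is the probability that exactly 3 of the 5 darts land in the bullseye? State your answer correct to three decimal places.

0.003

X ~ Binomial(n=5, p=0.066667).
P(X=3) = C(5,3) · p^3 · (1−p)^2
= 10 · 0.0002963 · 0.87111 = 0.00258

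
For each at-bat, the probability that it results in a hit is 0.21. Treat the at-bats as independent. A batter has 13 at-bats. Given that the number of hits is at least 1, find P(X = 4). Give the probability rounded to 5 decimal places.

0.17482

X ~ Binomial(13, 0.21). Want P(X=4 | X≥1) = P(X=4) / P(X≥1).
P(X=4) = C(13,4)·0.21^4·0.79^9 = 0.1666583
P(X≥1) = 1 − 0.0466823 = 0.9533177
Ratio = 0.1666583 / 0.9533177 = 0.1748193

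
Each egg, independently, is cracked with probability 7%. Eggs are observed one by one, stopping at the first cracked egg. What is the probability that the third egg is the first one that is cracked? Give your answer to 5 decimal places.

Geometric (trials to first success), p = 0.07.
P(Y = 3) = (1−p)^2 · p = 0.8649 · 0.07 = 0.0605430

0.06054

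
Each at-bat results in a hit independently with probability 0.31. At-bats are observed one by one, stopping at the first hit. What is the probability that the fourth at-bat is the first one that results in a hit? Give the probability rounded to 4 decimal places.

Geometric (trials to first success), p = 0.31.
P(Y = 4) = (1−p)^3 · p = 0.32851 · 0.31 = 0.101838

0.1018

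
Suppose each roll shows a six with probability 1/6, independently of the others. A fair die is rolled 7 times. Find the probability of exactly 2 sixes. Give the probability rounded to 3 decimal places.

X ~ Binomial(n=7, p=0.166667).
P(X=2) = C(7,2) · p^2 · (1−p)^5
= 21 · 0.027778 · 0.40188 = 0.23443

0.234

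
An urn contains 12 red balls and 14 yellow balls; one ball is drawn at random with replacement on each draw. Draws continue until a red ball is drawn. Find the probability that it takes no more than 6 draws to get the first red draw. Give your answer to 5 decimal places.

0.97563

Y = number of draws to the first success; geometric, p = 0.461538.
P(Y ≤ 6) = 1 − (1−p)^6 = 1 − 0.0243741 = 0.9756259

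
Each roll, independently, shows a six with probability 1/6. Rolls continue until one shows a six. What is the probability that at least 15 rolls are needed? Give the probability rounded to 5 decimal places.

Y = number of rolls to the first success; geometric, p = 0.166667.
P(Y > 14) = P(first 14 all fail) = (1−p)^14 = 0.0778866

0.07789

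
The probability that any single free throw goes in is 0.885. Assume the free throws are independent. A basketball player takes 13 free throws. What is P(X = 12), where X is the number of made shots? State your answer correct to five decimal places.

X ~ Binomial(n=13, p=0.885).
P(X=12) = C(13,12) · p^12 · (1−p)^1
= 13 · 0.23084 · 0.115 = 0.3451123

0.34511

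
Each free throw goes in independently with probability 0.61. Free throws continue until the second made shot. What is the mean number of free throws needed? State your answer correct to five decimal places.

3.27869

Y = total free throws until the second success; negative binomial with r=2, p=0.61.
E[Y] = r / p = 2 / 0.61 = 3.2786885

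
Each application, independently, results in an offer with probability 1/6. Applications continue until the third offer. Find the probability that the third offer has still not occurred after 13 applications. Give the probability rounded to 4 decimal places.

Needing more than 13 applications ⇔ fewer than 3 successes in the first 13. With X ~ Binomial(13, 0.166667), P(Y > 13) = P(X ≤ 2).
  k=0: C(13,0)·0.166667^0·0.833333^13 = 0.093464
  k=1: C(13,1)·0.166667^1·0.833333^12 = 0.243006
  k=2: C(13,2)·0.166667^2·0.833333^11 = 0.291607
P(X ≤ 2) = 0.628077

0.6281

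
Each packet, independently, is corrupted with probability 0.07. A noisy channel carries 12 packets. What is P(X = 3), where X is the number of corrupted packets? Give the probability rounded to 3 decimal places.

X ~ Binomial(n=12, p=0.07).
P(X=3) = C(12,3) · p^3 · (1−p)^9
= 220 · 0.000343 · 0.52041 = 0.03927

0.039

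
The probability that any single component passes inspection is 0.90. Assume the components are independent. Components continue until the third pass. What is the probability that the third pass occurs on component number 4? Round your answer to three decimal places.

0.219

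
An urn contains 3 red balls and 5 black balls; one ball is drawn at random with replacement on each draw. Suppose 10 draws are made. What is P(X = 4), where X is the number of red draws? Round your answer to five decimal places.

X ~ Binomial(n=10, p=0.375).
P(X=4) = C(10,4) · p^4 · (1−p)^6
= 210 · 0.019775 · 0.059605 = 0.2475281

0.24753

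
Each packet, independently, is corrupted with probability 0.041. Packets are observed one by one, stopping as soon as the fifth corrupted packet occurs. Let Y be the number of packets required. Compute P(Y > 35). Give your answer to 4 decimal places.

Needing more than 35 packets ⇔ fewer than 5 successes in the first 35. With X ~ Binomial(35, 0.041), P(Y > 35) = P(X ≤ 4).
  k=0: C(35,0)·0.041^0·0.959^35 = 0.231021
  k=1: C(35,1)·0.041^1·0.959^34 = 0.345688
  k=2: C(35,2)·0.041^2·0.959^33 = 0.251246
  k=3: C(35,3)·0.041^3·0.959^32 = 0.118156
  k=4: C(35,4)·0.041^4·0.959^31 = 0.040412
P(X ≤ 4) = 0.986523

0.9865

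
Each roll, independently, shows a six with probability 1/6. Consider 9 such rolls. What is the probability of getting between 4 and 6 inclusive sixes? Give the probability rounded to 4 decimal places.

0.0479

X ~ Binomial(9, 0.166667); P(4 ≤ X ≤ 6) = Σ C(9,k) p^k (1−p)^(9−k) over k:
  k=4: C(9,4)·0.166667^4·0.833333^5 = 0.039071
  k=5: C(9,5)·0.166667^5·0.833333^4 = 0.007814
  k=6: C(9,6)·0.166667^6·0.833333^3 = 0.001042
Total = 0.047928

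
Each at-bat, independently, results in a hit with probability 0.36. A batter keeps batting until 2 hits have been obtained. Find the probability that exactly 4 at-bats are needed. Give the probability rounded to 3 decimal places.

0.159

Y = trial on which the second success occurs; negative binomial, r=2, p=0.36.
P(Y=4) = C(3,1) · p^2 · (1−p)^2
= 3 · 0.1296 · 0.4096 = 0.15925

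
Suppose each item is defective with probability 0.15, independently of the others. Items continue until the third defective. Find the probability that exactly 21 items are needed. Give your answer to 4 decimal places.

Y = trial on which the third success occurs; negative binomial, r=3, p=0.15.
P(Y=21) = C(20,2) · p^3 · (1−p)^18
= 190 · 0.003375 · 0.053646 = 0.034401

0.0344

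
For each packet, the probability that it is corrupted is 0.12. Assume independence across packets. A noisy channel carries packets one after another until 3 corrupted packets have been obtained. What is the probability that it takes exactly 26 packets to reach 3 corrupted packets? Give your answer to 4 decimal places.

Y = trial on which the third success occurs; negative binomial, r=3, p=0.12.
P(Y=26) = C(25,2) · p^3 · (1−p)^23
= 300 · 0.001728 · 0.052857 = 0.027401

0.0274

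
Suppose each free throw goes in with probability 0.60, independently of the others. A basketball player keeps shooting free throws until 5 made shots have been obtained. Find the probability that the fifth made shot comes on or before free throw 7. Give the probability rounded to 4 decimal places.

Finishing within 7 free throws ⇔ at least 5 successes in the first 7. With X ~ Binomial(7, 0.60), P(Y ≤ 7) = 1 − P(X ≤ 4).
  k=0: C(7,0)·0.60^0·0.40^7 = 0.001638
  k=1: C(7,1)·0.60^1·0.40^6 = 0.017203
  k=2: C(7,2)·0.60^2·0.40^5 = 0.077414
  k=3: C(7,3)·0.60^3·0.40^4 = 0.193536
  k=4: C(7,4)·0.60^4·0.40^3 = 0.290304
1 − 0.580096 = 0.419904

0.4199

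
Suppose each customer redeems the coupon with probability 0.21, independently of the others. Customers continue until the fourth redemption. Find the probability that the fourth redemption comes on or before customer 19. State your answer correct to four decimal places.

0.5877

Finishing within 19 customers ⇔ at least 4 successes in the first 19. With X ~ Binomial(19, 0.21), P(Y ≤ 19) = 1 − P(X ≤ 3).
  k=0: C(19,0)·0.21^0·0.79^19 = 0.011348
  k=1: C(19,1)·0.21^1·0.79^18 = 0.057314
  k=2: C(19,2)·0.21^2·0.79^17 = 0.137118
  k=3: C(19,3)·0.21^3·0.79^16 = 0.206545
1 − 0.412325 = 0.587675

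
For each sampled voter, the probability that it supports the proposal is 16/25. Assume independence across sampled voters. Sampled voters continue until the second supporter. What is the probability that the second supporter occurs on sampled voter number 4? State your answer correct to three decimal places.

0.159

Y = trial on which the second success occurs; negative binomial, r=2, p=0.64.
P(Y=4) = C(3,1) · p^2 · (1−p)^2
= 3 · 0.4096 · 0.1296 = 0.15925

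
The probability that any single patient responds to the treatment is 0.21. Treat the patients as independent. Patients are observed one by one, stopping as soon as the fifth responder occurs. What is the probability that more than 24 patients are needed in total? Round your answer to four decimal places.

Needing more than 24 patients ⇔ fewer than 5 successes in the first 24. With X ~ Binomial(24, 0.21), P(Y > 24) = P(X ≤ 4).
  k=0: C(24,0)·0.21^0·0.79^24 = 0.003492
  k=1: C(24,1)·0.21^1·0.79^23 = 0.022277
  k=2: C(24,2)·0.21^2·0.79^22 = 0.068099
  k=3: C(24,3)·0.21^3·0.79^21 = 0.132751
  k=4: C(24,4)·0.21^4·0.79^20 = 0.185263
P(X ≤ 4) = 0.411882

0.4119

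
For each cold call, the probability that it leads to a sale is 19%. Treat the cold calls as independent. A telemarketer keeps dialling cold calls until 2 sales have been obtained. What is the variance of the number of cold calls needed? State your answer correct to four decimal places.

44.8753

Y = total cold calls until the second success; negative binomial with r=2, p=0.19.
Var(Y) = r(1−p)/p² = 2·0.81 / 0.19² = 44.875346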